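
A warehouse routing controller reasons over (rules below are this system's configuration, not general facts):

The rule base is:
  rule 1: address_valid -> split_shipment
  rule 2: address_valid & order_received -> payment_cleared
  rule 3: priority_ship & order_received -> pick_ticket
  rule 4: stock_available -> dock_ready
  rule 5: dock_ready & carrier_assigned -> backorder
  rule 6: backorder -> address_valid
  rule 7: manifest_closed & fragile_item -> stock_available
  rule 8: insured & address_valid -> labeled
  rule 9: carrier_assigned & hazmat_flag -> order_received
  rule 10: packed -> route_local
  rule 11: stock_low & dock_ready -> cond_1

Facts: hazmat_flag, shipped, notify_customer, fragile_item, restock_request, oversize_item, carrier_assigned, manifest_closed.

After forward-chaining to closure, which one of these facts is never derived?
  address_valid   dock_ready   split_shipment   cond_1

Round 1: rule 7 [manifest_closed & fragile_item -> stock_available]; rule 9 [carrier_assigned & hazmat_flag -> order_received]. Adds stock_available, order_received.
Round 2: rule 4 [stock_available -> dock_ready]. Adds dock_ready.
Round 3: rule 5 [dock_ready & carrier_assigned -> backorder]. Adds backorder.
Round 4: rule 6 [backorder -> address_valid]. Adds address_valid.
Round 5: rule 1 [address_valid -> split_shipment]; rule 2 [address_valid & order_received -> payment_cleared]. Adds split_shipment, payment_cleared.
Derived: split_shipment (round 5), address_valid (round 4), dock_ready (round 2). cond_1 never appears in any round.

cond_1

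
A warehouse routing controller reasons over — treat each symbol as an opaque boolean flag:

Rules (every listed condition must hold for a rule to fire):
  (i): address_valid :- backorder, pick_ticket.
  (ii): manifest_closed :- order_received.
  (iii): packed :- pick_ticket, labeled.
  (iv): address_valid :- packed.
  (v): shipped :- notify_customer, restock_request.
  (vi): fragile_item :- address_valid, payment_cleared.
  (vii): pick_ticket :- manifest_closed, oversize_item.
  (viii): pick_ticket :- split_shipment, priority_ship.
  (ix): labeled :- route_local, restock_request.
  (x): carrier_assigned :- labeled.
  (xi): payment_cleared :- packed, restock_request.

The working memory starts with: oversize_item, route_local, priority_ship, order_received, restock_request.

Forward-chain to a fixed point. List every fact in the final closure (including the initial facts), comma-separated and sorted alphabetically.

address_valid, carrier_assigned, fragile_item, labeled, manifest_closed, order_received, oversize_item, packed, payment_cleared, pick_ticket, priority_ship, restock_request, route_local

[1] (ii) [manifest_closed :- order_received.]; (ix) [labeled :- route_local, restock_request.]. ⇒ new: manifest_closed, labeled.
[2] (vii) [pick_ticket :- manifest_closed, oversize_item.]; (x) [carrier_assigned :- labeled.]. ⇒ new: pick_ticket, carrier_assigned.
[3] (iii) [packed :- pick_ticket, labeled.]. ⇒ new: packed.
[4] (iv) [address_valid :- packed.]; (xi) [payment_cleared :- packed, restock_request.]. ⇒ new: address_valid, payment_cleared.
[5] (vi) [fragile_item :- address_valid, payment_cleared.]. ⇒ new: fragile_item.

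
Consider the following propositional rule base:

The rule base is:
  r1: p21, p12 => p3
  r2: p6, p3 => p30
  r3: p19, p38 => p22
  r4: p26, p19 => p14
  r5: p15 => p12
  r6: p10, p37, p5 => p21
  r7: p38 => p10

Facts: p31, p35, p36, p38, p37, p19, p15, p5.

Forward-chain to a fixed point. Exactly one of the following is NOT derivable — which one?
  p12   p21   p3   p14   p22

p14

Round 1: r3 [p19, p38 => p22]; r5 [p15 => p12]; r7 [p38 => p10]. Adds p22, p12, p10.
Round 2: r6 [p10, p37, p5 => p21]. Adds p21.
Round 3: r1 [p21, p12 => p3]. Adds p3.
Derived: p12 (round 1), p22 (round 1), p21 (round 2), p3 (round 3). p14 never appears in any round.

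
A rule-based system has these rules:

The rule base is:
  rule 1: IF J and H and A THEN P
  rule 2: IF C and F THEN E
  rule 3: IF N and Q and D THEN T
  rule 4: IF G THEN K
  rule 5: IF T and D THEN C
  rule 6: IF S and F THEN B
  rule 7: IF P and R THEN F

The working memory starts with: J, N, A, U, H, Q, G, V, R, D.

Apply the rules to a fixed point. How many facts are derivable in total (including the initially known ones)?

16

Round 1 — rule 1, rule 3, rule 4, derive P, T, K.
Round 2 — rule 5, rule 7, derive C, F.
Round 3 — rule 2, derive E.
Closure: {A, C, D, E, F, G, H, J, K, N, P, Q, R, T, U, V} — 16 facts.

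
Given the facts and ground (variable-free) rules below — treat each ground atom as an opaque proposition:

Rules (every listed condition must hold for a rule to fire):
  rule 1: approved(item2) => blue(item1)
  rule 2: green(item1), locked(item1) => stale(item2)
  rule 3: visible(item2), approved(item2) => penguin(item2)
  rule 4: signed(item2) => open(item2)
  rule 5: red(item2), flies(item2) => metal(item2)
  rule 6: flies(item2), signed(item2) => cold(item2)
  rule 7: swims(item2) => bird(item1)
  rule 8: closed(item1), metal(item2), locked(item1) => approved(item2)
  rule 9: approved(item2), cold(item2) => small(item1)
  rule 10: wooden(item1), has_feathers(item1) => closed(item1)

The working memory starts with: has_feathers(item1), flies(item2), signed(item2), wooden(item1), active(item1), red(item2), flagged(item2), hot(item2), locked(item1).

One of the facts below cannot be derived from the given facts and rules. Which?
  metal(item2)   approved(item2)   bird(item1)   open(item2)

Round 1 fires rule 4, rule 5, rule 6, rule 10, giving open(item2), metal(item2), cold(item2), closed(item1).
Round 2 fires rule 8, giving approved(item2).
Round 3 fires rule 1, rule 9, giving blue(item1), small(item1).
Derived: open(item2) (round 1), approved(item2) (round 2), metal(item2) (round 1). bird(item1) never appears in any round.

bird(item1)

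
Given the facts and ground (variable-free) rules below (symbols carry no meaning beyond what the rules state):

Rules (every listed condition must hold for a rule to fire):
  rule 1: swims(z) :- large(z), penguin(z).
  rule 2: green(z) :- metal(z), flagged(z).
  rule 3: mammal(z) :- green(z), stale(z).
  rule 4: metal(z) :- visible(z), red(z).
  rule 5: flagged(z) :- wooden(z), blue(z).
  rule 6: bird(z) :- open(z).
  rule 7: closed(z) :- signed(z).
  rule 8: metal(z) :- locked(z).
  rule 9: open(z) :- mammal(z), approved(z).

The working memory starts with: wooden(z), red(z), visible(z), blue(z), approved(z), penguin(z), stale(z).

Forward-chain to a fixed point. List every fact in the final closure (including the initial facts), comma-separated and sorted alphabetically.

approved(z), bird(z), blue(z), flagged(z), green(z), mammal(z), metal(z), open(z), penguin(z), red(z), stale(z), visible(z), wooden(z)

Round 1 fires rule 4, rule 5, giving metal(z), flagged(z).
Round 2 fires rule 2, giving green(z).
Round 3 fires rule 3, giving mammal(z).
Round 4 fires rule 9, giving open(z).
Round 5 fires rule 6, giving bird(z).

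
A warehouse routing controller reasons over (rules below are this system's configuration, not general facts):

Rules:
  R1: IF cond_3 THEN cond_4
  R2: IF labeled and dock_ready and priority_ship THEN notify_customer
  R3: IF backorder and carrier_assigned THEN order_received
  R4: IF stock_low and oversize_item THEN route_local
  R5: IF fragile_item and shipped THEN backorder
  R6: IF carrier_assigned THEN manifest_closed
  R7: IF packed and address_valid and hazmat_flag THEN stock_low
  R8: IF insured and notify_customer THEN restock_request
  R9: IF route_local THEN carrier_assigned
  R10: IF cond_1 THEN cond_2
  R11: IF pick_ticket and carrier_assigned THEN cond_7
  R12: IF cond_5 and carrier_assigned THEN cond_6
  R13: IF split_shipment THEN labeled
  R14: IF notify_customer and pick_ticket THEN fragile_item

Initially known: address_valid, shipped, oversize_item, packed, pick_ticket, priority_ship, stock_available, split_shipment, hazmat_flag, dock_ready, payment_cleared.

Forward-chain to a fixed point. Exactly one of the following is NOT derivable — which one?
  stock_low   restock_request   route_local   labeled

restock_request

Round 1: R7 [IF packed and address_valid and hazmat_flag THEN stock_low]; R13 [IF split_shipment THEN labeled]. Adds stock_low, labeled.
Round 2: R2 [IF labeled and dock_ready and priority_ship THEN notify_customer]; R4 [IF stock_low and oversize_item THEN route_local]. Adds notify_customer, route_local.
Round 3: R9 [IF route_local THEN carrier_assigned]; R14 [IF notify_customer and pick_ticket THEN fragile_item]. Adds carrier_assigned, fragile_item.
Round 4: R5 [IF fragile_item and shipped THEN backorder]; R6 [IF carrier_assigned THEN manifest_closed]; R11 [IF pick_ticket and carrier_assigned THEN cond_7]. Adds backorder, manifest_closed, cond_7.
Round 5: R3 [IF backorder and carrier_assigned THEN order_received]. Adds order_received.
Derived: route_local (round 2), labeled (round 1), stock_low (round 1). restock_request never appears in any round.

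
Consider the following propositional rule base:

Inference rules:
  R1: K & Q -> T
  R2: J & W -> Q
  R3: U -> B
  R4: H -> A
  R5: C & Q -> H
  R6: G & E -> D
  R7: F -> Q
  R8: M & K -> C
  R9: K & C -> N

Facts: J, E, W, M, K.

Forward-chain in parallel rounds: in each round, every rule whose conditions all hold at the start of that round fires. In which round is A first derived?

Round 1: R2 [J & W -> Q]; R8 [M & K -> C]. New: Q, C.
Round 2: R1 [K & Q -> T]; R5 [C & Q -> H]; R9 [K & C -> N]. New: T, H, N.
Round 3: R4 [H -> A]. New: A.
A first appears in round 3.

3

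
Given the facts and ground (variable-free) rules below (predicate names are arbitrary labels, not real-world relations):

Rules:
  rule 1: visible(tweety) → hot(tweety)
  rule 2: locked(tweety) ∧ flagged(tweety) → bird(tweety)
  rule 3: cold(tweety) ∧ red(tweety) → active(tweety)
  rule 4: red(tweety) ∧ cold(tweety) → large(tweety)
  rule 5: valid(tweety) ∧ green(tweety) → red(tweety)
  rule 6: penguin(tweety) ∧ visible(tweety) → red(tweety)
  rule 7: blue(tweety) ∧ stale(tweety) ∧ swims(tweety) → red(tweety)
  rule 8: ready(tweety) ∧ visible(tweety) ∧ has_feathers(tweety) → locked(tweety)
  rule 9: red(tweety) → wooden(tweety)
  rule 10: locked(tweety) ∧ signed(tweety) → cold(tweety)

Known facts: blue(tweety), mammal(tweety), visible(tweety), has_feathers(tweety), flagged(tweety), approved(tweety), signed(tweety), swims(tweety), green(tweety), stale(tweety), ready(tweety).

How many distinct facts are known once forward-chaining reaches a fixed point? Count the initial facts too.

Round 1 — rule 1, rule 7, rule 8, derive hot(tweety), red(tweety), locked(tweety).
Round 2 — rule 2, rule 9, rule 10, derive bird(tweety), wooden(tweety), cold(tweety).
Round 3 — rule 3, rule 4, derive active(tweety), large(tweety).
Closure: {active(tweety), approved(tweety), bird(tweety), blue(tweety), cold(tweety), flagged(tweety), green(tweety), has_feathers(tweety), hot(tweety), large(tweety), locked(tweety), mammal(tweety), ready(tweety), red(tweety), signed(tweety), stale(tweety), swims(tweety), visible(tweety), wooden(tweety)} — 19 facts.

19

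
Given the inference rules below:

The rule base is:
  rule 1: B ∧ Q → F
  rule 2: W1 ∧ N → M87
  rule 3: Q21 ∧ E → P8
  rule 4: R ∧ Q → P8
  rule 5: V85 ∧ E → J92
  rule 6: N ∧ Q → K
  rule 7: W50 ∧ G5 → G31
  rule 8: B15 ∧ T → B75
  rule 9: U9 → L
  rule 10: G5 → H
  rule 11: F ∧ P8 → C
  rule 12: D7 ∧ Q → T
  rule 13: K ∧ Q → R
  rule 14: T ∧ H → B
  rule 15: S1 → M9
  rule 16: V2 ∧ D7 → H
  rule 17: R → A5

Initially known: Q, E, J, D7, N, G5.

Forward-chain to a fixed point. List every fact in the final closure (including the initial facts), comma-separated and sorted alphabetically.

Round 1: rule 6 [N ∧ Q → K]; rule 10 [G5 → H]; rule 12 [D7 ∧ Q → T]. Adds K, H, T.
Round 2: rule 13 [K ∧ Q → R]; rule 14 [T ∧ H → B]. Adds R, B.
Round 3: rule 1 [B ∧ Q → F]; rule 4 [R ∧ Q → P8]; rule 17 [R → A5]. Adds F, P8, A5.
Round 4: rule 11 [F ∧ P8 → C]. Adds C.

A5, B, C, D7, E, F, G5, H, J, K, N, P8, Q, R, T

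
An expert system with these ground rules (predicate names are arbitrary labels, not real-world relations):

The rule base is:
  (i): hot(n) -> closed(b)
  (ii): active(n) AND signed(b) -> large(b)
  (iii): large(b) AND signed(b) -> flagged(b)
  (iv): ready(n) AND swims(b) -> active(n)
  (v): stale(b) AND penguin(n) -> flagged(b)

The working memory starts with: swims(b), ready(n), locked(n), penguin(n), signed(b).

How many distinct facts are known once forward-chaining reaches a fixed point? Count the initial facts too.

8

Round 1 fires (iv), giving active(n).
Round 2 fires (ii), giving large(b).
Round 3 fires (iii), giving flagged(b).
Closure: {active(n), flagged(b), large(b), locked(n), penguin(n), ready(n), signed(b), swims(b)} — 8 facts.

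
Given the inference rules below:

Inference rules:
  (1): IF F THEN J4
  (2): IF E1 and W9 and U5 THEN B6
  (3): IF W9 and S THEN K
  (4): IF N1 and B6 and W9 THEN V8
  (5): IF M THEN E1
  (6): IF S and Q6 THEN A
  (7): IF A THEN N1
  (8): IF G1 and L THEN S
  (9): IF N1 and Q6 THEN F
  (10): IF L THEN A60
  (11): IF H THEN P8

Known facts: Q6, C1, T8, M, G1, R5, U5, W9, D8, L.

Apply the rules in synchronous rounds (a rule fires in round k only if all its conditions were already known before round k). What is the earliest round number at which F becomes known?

4

Round 1: (5) [IF M THEN E1]; (8) [IF G1 and L THEN S]; (10) [IF L THEN A60]. New: E1, S, A60.
Round 2: (2) [IF E1 and W9 and U5 THEN B6]; (3) [IF W9 and S THEN K]; (6) [IF S and Q6 THEN A]. New: B6, K, A.
Round 3: (7) [IF A THEN N1]. New: N1.
Round 4: (4) [IF N1 and B6 and W9 THEN V8]; (9) [IF N1 and Q6 THEN F]. New: V8, F.
F first appears in round 4.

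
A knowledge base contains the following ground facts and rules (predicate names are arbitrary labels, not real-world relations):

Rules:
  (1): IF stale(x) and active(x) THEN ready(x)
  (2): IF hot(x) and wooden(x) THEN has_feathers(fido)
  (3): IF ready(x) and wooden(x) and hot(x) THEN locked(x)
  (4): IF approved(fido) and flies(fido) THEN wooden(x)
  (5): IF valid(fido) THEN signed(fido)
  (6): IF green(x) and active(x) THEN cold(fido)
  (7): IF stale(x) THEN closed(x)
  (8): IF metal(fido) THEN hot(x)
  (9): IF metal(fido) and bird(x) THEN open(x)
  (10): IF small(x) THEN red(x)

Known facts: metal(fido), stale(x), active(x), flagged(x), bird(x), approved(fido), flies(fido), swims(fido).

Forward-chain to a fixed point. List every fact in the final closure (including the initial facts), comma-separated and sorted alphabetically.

active(x), approved(fido), bird(x), closed(x), flagged(x), flies(fido), has_feathers(fido), hot(x), locked(x), metal(fido), open(x), ready(x), stale(x), swims(fido), wooden(x)

Round 1 fires (1), (4), (7), (8), (9), giving ready(x), wooden(x), closed(x), hot(x), open(x).
Round 2 fires (2), (3), giving has_feathers(fido), locked(x).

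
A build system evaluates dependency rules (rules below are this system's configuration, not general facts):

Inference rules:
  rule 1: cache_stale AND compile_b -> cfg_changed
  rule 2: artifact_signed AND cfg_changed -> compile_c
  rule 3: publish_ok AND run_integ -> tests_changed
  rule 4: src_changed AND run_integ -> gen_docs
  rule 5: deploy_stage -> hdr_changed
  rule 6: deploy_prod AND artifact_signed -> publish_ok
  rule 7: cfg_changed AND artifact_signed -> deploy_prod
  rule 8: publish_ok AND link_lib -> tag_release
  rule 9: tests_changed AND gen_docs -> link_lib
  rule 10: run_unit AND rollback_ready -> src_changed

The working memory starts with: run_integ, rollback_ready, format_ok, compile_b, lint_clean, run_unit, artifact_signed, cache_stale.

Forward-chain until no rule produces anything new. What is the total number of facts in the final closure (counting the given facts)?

17

[1] rule 1 [cache_stale AND compile_b -> cfg_changed]; rule 10 [run_unit AND rollback_ready -> src_changed]. ⇒ new: cfg_changed, src_changed.
[2] rule 2 [artifact_signed AND cfg_changed -> compile_c]; rule 4 [src_changed AND run_integ -> gen_docs]; rule 7 [cfg_changed AND artifact_signed -> deploy_prod]. ⇒ new: compile_c, gen_docs, deploy_prod.
[3] rule 6 [deploy_prod AND artifact_signed -> publish_ok]. ⇒ new: publish_ok.
[4] rule 3 [publish_ok AND run_integ -> tests_changed]. ⇒ new: tests_changed.
[5] rule 9 [tests_changed AND gen_docs -> link_lib]. ⇒ new: link_lib.
[6] rule 8 [publish_ok AND link_lib -> tag_release]. ⇒ new: tag_release.
Closure: {artifact_signed, cache_stale, cfg_changed, compile_b, compile_c, deploy_prod, format_ok, gen_docs, link_lib, lint_clean, publish_ok, rollback_ready, run_integ, run_unit, src_changed, tag_release, tests_changed} — 17 facts.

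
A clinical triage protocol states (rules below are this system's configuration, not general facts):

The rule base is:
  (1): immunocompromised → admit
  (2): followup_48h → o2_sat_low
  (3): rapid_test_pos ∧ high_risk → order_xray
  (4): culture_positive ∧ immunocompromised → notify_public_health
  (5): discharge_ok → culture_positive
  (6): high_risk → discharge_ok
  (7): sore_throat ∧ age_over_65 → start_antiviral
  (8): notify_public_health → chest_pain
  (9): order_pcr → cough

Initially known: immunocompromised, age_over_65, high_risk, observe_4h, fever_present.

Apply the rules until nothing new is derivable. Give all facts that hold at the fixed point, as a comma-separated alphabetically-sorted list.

Round 1 fires (1), (6), giving admit, discharge_ok.
Round 2 fires (5), giving culture_positive.
Round 3 fires (4), giving notify_public_health.
Round 4 fires (8), giving chest_pain.

admit, age_over_65, chest_pain, culture_positive, discharge_ok, fever_present, high_risk, immunocompromised, notify_public_health, observe_4h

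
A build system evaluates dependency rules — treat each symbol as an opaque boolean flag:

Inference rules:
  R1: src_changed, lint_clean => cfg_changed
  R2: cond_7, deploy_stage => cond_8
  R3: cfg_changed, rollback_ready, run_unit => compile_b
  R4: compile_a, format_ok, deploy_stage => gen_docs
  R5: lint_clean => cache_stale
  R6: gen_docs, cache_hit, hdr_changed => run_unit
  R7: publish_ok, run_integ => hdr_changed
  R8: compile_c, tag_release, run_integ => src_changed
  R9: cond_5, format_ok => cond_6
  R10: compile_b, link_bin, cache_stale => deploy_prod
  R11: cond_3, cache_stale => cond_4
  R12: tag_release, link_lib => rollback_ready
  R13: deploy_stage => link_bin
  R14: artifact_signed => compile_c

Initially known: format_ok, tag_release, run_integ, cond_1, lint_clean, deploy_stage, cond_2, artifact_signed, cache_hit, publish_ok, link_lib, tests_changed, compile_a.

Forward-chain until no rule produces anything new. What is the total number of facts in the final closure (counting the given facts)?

24

Round 1: R4 [compile_a, format_ok, deploy_stage => gen_docs]; R5 [lint_clean => cache_stale]; R7 [publish_ok, run_integ => hdr_changed]; R12 [tag_release, link_lib => rollback_ready]; R13 [deploy_stage => link_bin]; R14 [artifact_signed => compile_c]. New: gen_docs, cache_stale, hdr_changed, rollback_ready, link_bin, compile_c.
Round 2: R6 [gen_docs, cache_hit, hdr_changed => run_unit]; R8 [compile_c, tag_release, run_integ => src_changed]. New: run_unit, src_changed.
Round 3: R1 [src_changed, lint_clean => cfg_changed]. New: cfg_changed.
Round 4: R3 [cfg_changed, rollback_ready, run_unit => compile_b]. New: compile_b.
Round 5: R10 [compile_b, link_bin, cache_stale => deploy_prod]. New: deploy_prod.
Closure: {artifact_signed, cache_hit, cache_stale, cfg_changed, compile_a, compile_b, compile_c, cond_1, cond_2, deploy_prod, deploy_stage, format_ok, gen_docs, hdr_changed, link_bin, link_lib, lint_clean, publish_ok, rollback_ready, run_integ, run_unit, src_changed, tag_release, tests_changed} — 24 facts.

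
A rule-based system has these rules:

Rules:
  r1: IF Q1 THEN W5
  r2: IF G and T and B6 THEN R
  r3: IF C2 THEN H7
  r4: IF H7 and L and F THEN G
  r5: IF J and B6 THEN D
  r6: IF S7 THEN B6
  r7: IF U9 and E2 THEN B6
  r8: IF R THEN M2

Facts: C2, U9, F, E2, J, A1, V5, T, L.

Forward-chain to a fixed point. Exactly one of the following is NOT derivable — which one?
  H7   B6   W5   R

W5

[1] r3 [IF C2 THEN H7]; r7 [IF U9 and E2 THEN B6]. ⇒ new: H7, B6.
[2] r4 [IF H7 and L and F THEN G]; r5 [IF J and B6 THEN D]. ⇒ new: G, D.
[3] r2 [IF G and T and B6 THEN R]. ⇒ new: R.
[4] r8 [IF R THEN M2]. ⇒ new: M2.
Derived: B6 (round 1), H7 (round 1), R (round 3). W5 never appears in any round.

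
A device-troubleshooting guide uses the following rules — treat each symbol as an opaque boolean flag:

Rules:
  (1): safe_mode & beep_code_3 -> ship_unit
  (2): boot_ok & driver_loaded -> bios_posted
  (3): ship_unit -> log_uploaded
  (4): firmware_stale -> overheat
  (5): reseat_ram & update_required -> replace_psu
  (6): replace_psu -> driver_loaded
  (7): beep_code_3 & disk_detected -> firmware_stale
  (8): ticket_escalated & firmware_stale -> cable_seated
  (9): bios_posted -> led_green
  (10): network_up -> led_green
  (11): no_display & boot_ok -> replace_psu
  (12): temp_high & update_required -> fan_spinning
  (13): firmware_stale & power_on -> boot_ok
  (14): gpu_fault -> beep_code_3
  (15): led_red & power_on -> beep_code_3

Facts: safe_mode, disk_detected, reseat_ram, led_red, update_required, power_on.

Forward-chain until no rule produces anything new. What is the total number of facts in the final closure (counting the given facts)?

16

Round 1: (5) [reseat_ram & update_required -> replace_psu]; (15) [led_red & power_on -> beep_code_3]. Adds replace_psu, beep_code_3.
Round 2: (1) [safe_mode & beep_code_3 -> ship_unit]; (6) [replace_psu -> driver_loaded]; (7) [beep_code_3 & disk_detected -> firmware_stale]. Adds ship_unit, driver_loaded, firmware_stale.
Round 3: (3) [ship_unit -> log_uploaded]; (4) [firmware_stale -> overheat]; (13) [firmware_stale & power_on -> boot_ok]. Adds log_uploaded, overheat, boot_ok.
Round 4: (2) [boot_ok & driver_loaded -> bios_posted]. Adds bios_posted.
Round 5: (9) [bios_posted -> led_green]. Adds led_green.
Closure: {beep_code_3, bios_posted, boot_ok, disk_detected, driver_loaded, firmware_stale, led_green, led_red, log_uploaded, overheat, power_on, replace_psu, reseat_ram, safe_mode, ship_unit, update_required} — 16 facts.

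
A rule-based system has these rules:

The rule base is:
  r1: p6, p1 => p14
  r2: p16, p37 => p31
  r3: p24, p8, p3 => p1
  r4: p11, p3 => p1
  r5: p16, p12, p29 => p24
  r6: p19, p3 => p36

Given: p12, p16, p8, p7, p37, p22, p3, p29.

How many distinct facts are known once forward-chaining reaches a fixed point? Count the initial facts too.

11

Round 1 fires r2, r5, giving p31, p24.
Round 2 fires r3, giving p1.
Closure: {p1, p12, p16, p22, p24, p29, p3, p31, p37, p7, p8} — 11 facts.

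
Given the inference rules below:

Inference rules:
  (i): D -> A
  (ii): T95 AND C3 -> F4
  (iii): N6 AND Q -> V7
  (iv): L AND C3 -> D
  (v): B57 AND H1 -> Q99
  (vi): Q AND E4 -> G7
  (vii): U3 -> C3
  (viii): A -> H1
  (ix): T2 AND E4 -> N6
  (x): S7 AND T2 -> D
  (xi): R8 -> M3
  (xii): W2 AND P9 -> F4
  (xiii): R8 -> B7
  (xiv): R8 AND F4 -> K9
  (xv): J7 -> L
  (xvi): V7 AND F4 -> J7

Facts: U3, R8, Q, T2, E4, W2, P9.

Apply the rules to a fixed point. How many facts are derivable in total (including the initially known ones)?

Round 1: (vi) [Q AND E4 -> G7]; (vii) [U3 -> C3]; (ix) [T2 AND E4 -> N6]; (xi) [R8 -> M3]; (xii) [W2 AND P9 -> F4]; (xiii) [R8 -> B7]. Adds G7, C3, N6, M3, F4, B7.
Round 2: (iii) [N6 AND Q -> V7]; (xiv) [R8 AND F4 -> K9]. Adds V7, K9.
Round 3: (xvi) [V7 AND F4 -> J7]. Adds J7.
Round 4: (xv) [J7 -> L]. Adds L.
Round 5: (iv) [L AND C3 -> D]. Adds D.
Round 6: (i) [D -> A]. Adds A.
Round 7: (viii) [A -> H1]. Adds H1.
Closure: {A, B7, C3, D, E4, F4, G7, H1, J7, K9, L, M3, N6, P9, Q, R8, T2, U3, V7, W2} — 20 facts.

20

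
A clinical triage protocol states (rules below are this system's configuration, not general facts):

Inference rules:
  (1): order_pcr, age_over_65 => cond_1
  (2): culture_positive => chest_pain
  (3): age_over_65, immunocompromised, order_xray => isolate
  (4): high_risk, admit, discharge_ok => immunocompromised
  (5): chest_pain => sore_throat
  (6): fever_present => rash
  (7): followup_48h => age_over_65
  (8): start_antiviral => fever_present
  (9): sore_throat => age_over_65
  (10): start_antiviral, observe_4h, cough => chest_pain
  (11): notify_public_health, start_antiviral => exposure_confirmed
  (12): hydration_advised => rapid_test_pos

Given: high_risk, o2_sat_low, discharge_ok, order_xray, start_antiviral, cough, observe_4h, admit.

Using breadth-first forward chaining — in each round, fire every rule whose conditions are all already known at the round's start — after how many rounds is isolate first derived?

Round 1 — (4), (8), (10), derive immunocompromised, fever_present, chest_pain.
Round 2 — (5), (6), derive sore_throat, rash.
Round 3 — (9), derive age_over_65.
Round 4 — (3), derive isolate.
isolate first appears in round 4.

4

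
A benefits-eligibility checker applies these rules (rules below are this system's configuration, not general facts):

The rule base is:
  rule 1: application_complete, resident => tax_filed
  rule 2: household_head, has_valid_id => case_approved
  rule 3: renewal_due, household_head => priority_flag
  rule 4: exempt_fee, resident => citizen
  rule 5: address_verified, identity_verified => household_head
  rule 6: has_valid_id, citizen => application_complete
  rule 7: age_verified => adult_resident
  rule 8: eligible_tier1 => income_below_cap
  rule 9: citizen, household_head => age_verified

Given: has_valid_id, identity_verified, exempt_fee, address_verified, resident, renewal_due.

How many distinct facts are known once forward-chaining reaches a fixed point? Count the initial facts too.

14

Round 1 fires rule 4, rule 5, giving citizen, household_head.
Round 2 fires rule 2, rule 3, rule 6, rule 9, giving case_approved, priority_flag, application_complete, age_verified.
Round 3 fires rule 1, rule 7, giving tax_filed, adult_resident.
Closure: {address_verified, adult_resident, age_verified, application_complete, case_approved, citizen, exempt_fee, has_valid_id, household_head, identity_verified, priority_flag, renewal_due, resident, tax_filed} — 14 facts.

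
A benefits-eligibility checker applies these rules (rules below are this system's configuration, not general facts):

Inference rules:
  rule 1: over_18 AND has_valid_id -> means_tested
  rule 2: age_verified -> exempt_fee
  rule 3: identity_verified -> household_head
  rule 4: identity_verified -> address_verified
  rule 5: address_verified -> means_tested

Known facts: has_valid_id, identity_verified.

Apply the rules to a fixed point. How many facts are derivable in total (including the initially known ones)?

Round 1 fires rule 3, rule 4, giving household_head, address_verified.
Round 2 fires rule 5, giving means_tested.
Closure: {address_verified, has_valid_id, household_head, identity_verified, means_tested} — 5 facts.

5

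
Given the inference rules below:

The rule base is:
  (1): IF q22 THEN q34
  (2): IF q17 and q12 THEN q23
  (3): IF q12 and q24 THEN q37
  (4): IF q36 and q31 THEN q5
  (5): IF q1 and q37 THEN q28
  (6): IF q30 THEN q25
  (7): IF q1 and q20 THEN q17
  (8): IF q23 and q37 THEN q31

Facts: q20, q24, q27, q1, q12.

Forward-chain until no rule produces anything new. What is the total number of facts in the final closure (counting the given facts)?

Round 1: (3) [IF q12 and q24 THEN q37]; (7) [IF q1 and q20 THEN q17]. New: q37, q17.
Round 2: (2) [IF q17 and q12 THEN q23]; (5) [IF q1 and q37 THEN q28]. New: q23, q28.
Round 3: (8) [IF q23 and q37 THEN q31]. New: q31.
Closure: {q1, q12, q17, q20, q23, q24, q27, q28, q31, q37} — 10 facts.

10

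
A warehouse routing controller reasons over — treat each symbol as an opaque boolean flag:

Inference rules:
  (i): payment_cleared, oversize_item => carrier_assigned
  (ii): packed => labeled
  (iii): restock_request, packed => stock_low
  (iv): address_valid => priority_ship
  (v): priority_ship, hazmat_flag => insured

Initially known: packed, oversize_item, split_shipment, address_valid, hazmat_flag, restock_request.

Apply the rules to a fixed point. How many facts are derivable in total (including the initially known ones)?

Round 1 fires (ii), (iii), (iv), giving labeled, stock_low, priority_ship.
Round 2 fires (v), giving insured.
Closure: {address_valid, hazmat_flag, insured, labeled, oversize_item, packed, priority_ship, restock_request, split_shipment, stock_low} — 10 facts.

10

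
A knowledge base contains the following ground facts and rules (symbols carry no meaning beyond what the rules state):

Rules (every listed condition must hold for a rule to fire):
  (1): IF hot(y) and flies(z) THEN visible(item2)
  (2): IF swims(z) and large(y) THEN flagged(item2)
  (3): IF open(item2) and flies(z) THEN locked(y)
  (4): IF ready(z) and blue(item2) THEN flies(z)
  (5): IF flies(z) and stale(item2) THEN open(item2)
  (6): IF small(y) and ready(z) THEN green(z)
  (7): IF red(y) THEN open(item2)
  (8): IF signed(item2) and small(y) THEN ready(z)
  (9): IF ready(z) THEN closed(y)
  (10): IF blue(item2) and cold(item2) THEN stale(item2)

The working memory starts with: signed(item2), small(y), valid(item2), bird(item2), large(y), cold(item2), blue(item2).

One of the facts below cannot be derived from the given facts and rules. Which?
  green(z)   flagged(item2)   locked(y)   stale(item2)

flagged(item2)

Round 1: (8) [IF signed(item2) and small(y) THEN ready(z)]; (10) [IF blue(item2) and cold(item2) THEN stale(item2)]. Adds ready(z), stale(item2).
Round 2: (4) [IF ready(z) and blue(item2) THEN flies(z)]; (6) [IF small(y) and ready(z) THEN green(z)]; (9) [IF ready(z) THEN closed(y)]. Adds flies(z), green(z), closed(y).
Round 3: (5) [IF flies(z) and stale(item2) THEN open(item2)]. Adds open(item2).
Round 4: (3) [IF open(item2) and flies(z) THEN locked(y)]. Adds locked(y).
Derived: green(z) (round 2), locked(y) (round 4), stale(item2) (round 1). flagged(item2) never appears in any round.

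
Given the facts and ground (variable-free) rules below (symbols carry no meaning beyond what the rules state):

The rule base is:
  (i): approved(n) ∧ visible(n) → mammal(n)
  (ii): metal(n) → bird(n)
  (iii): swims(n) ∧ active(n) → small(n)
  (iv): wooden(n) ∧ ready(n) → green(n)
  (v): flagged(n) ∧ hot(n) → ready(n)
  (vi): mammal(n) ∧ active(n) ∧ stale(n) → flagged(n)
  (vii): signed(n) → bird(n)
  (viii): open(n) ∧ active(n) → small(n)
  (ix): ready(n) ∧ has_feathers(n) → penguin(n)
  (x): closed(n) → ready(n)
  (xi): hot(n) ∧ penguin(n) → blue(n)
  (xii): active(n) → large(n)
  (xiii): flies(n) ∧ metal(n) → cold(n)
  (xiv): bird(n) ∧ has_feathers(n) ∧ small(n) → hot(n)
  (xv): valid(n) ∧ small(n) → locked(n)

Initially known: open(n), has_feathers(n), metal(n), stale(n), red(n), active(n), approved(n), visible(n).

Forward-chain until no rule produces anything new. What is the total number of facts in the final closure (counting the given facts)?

Round 1: (i) [approved(n) ∧ visible(n) → mammal(n)]; (ii) [metal(n) → bird(n)]; (viii) [open(n) ∧ active(n) → small(n)]; (xii) [active(n) → large(n)]. Adds mammal(n), bird(n), small(n), large(n).
Round 2: (vi) [mammal(n) ∧ active(n) ∧ stale(n) → flagged(n)]; (xiv) [bird(n) ∧ has_feathers(n) ∧ small(n) → hot(n)]. Adds flagged(n), hot(n).
Round 3: (v) [flagged(n) ∧ hot(n) → ready(n)]. Adds ready(n).
Round 4: (ix) [ready(n) ∧ has_feathers(n) → penguin(n)]. Adds penguin(n).
Round 5: (xi) [hot(n) ∧ penguin(n) → blue(n)]. Adds blue(n).
Closure: {active(n), approved(n), bird(n), blue(n), flagged(n), has_feathers(n), hot(n), large(n), mammal(n), metal(n), open(n), penguin(n), ready(n), red(n), small(n), stale(n), visible(n)} — 17 facts.

17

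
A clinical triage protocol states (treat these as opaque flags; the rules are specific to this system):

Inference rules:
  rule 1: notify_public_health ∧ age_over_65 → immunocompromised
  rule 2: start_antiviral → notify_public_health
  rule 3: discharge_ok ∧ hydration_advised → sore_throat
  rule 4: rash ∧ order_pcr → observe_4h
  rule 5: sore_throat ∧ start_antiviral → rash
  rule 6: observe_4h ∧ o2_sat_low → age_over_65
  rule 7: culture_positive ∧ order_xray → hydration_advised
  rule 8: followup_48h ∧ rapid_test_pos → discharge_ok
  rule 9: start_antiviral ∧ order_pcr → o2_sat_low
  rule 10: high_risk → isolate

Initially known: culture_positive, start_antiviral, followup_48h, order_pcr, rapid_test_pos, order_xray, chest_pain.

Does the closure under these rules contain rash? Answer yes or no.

Round 1 fires rule 2, rule 7, rule 8, rule 9, giving notify_public_health, hydration_advised, discharge_ok, o2_sat_low.
Round 2 fires rule 3, giving sore_throat.
Round 3 fires rule 5, giving rash.
Round 4 fires rule 4, giving observe_4h.
Round 5 fires rule 6, giving age_over_65.
Round 6 fires rule 1, giving immunocompromised.
rash appears in round 3, so it is derivable.

yes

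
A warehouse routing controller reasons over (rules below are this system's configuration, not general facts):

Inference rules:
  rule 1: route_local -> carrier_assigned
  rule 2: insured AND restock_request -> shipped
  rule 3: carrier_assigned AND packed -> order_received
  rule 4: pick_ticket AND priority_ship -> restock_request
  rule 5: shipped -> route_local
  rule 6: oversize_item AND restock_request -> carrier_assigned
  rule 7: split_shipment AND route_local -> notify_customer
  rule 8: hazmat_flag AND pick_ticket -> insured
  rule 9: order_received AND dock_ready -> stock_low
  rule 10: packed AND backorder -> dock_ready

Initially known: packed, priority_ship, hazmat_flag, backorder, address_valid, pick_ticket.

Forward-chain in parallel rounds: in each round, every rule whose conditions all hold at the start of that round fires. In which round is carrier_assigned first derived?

4

Round 1 fires rule 4, rule 8, rule 10, giving restock_request, insured, dock_ready.
Round 2 fires rule 2, giving shipped.
Round 3 fires rule 5, giving route_local.
Round 4 fires rule 1, giving carrier_assigned.
carrier_assigned first appears in round 4.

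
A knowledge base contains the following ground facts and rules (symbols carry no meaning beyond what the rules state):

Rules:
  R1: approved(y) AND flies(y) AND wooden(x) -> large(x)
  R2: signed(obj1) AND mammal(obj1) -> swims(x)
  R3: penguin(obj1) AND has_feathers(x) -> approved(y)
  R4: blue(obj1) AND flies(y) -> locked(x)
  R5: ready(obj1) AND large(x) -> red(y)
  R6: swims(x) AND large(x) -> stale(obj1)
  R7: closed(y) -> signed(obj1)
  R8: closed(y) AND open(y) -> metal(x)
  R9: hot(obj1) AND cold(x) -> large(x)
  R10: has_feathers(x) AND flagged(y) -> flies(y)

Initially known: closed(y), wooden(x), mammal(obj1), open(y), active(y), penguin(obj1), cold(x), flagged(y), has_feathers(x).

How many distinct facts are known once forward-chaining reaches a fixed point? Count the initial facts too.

Round 1 — R3, R7, R8, R10, derive approved(y), signed(obj1), metal(x), flies(y).
Round 2 — R1, R2, derive large(x), swims(x).
Round 3 — R6, derive stale(obj1).
Closure: {active(y), approved(y), closed(y), cold(x), flagged(y), flies(y), has_feathers(x), large(x), mammal(obj1), metal(x), open(y), penguin(obj1), signed(obj1), stale(obj1), swims(x), wooden(x)} — 16 facts.

16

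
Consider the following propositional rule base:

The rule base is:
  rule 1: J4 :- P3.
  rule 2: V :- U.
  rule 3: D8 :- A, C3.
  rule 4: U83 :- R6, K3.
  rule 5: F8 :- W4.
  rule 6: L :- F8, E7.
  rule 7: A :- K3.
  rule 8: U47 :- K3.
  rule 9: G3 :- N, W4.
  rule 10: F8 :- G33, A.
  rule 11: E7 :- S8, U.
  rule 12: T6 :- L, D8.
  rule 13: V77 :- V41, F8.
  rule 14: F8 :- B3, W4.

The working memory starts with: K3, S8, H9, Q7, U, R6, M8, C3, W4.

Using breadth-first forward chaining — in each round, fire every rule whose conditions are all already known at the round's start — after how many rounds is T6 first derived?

Round 1: rule 2 [V :- U.]; rule 4 [U83 :- R6, K3.]; rule 5 [F8 :- W4.]; rule 7 [A :- K3.]; rule 8 [U47 :- K3.]; rule 11 [E7 :- S8, U.]. New: V, U83, F8, A, U47, E7.
Round 2: rule 3 [D8 :- A, C3.]; rule 6 [L :- F8, E7.]. New: D8, L.
Round 3: rule 12 [T6 :- L, D8.]. New: T6.
T6 first appears in round 3.

3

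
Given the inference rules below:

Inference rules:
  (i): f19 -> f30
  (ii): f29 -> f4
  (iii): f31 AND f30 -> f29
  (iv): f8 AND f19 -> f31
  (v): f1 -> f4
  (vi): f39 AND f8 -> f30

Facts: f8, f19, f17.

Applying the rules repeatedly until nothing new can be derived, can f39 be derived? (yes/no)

Round 1 fires (i), (iv), giving f30, f31.
Round 2 fires (iii), giving f29.
Round 3 fires (ii), giving f4.
Fixed point reached. No rule has f39 as a consequent, and it is not given.

no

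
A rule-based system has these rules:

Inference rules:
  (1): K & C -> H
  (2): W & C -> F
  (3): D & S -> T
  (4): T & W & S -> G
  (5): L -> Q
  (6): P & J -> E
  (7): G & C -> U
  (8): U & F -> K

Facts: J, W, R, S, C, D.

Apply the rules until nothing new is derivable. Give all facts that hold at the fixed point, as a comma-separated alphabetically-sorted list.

Round 1: (2) [W & C -> F]; (3) [D & S -> T]. New: F, T.
Round 2: (4) [T & W & S -> G]. New: G.
Round 3: (7) [G & C -> U]. New: U.
Round 4: (8) [U & F -> K]. New: K.
Round 5: (1) [K & C -> H]. New: H.

C, D, F, G, H, J, K, R, S, T, U, W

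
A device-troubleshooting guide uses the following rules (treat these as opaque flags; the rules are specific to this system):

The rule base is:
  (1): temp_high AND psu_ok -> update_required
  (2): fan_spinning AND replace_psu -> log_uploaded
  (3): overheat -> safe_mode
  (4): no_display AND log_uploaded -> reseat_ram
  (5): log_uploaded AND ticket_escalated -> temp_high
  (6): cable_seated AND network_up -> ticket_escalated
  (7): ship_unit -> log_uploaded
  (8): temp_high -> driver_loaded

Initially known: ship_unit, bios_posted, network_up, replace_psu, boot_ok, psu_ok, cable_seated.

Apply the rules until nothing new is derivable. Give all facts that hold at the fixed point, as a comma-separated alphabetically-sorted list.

bios_posted, boot_ok, cable_seated, driver_loaded, log_uploaded, network_up, psu_ok, replace_psu, ship_unit, temp_high, ticket_escalated, update_required

Round 1 fires (6), (7), giving ticket_escalated, log_uploaded.
Round 2 fires (5), giving temp_high.
Round 3 fires (1), (8), giving update_required, driver_loaded.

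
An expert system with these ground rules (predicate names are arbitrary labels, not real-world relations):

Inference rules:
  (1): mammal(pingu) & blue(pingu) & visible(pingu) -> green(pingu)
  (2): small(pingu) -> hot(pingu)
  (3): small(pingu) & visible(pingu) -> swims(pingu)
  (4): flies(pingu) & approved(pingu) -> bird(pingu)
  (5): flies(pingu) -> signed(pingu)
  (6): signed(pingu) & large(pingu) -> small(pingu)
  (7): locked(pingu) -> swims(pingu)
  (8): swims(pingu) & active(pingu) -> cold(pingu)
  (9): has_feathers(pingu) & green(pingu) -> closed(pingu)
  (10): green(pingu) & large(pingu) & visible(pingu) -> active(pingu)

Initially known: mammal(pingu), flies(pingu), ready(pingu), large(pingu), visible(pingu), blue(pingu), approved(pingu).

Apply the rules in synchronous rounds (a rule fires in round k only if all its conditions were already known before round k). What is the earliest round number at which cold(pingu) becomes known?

Round 1 — (1), (4), (5), derive green(pingu), bird(pingu), signed(pingu).
Round 2 — (6), (10), derive small(pingu), active(pingu).
Round 3 — (2), (3), derive hot(pingu), swims(pingu).
Round 4 — (8), derive cold(pingu).
cold(pingu) first appears in round 4.

4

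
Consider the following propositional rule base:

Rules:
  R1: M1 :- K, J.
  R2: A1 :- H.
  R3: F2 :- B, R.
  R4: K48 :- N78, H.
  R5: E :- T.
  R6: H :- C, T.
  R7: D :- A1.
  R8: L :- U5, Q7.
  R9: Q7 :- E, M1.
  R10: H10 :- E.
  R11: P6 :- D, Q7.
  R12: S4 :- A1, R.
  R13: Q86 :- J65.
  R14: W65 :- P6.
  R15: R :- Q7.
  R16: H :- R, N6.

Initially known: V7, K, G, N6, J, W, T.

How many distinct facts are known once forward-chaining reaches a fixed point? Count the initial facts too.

Round 1 fires R1, R5, giving M1, E.
Round 2 fires R9, R10, giving Q7, H10.
Round 3 fires R15, giving R.
Round 4 fires R16, giving H.
Round 5 fires R2, giving A1.
Round 6 fires R7, R12, giving D, S4.
Round 7 fires R11, giving P6.
Round 8 fires R14, giving W65.
Closure: {A1, D, E, G, H, H10, J, K, M1, N6, P6, Q7, R, S4, T, V7, W, W65} — 18 facts.

18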